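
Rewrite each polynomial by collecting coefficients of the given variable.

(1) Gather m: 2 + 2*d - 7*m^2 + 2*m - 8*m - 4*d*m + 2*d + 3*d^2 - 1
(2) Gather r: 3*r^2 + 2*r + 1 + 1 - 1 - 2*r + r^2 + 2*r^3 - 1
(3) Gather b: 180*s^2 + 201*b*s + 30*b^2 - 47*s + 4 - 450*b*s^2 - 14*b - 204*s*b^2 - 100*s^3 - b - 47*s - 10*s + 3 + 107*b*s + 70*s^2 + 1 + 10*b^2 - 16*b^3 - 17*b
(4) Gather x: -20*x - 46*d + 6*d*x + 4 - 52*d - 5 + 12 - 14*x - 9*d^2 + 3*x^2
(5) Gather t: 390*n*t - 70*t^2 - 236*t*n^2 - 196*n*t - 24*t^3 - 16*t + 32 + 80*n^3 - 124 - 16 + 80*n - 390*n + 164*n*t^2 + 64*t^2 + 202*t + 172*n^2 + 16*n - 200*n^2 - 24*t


(1) = 3*d^2 + 4*d - 7*m^2 + m*(-4*d - 6) + 1
(2) = 2*r^3 + 4*r^2
(3) = -16*b^3 + b^2*(40 - 204*s) + b*(-450*s^2 + 308*s - 32) - 100*s^3 + 250*s^2 - 104*s + 8
(4) = -9*d^2 - 98*d + 3*x^2 + x*(6*d - 34) + 11
(5) = 80*n^3 - 28*n^2 - 294*n - 24*t^3 + t^2*(164*n - 6) + t*(-236*n^2 + 194*n + 162) - 108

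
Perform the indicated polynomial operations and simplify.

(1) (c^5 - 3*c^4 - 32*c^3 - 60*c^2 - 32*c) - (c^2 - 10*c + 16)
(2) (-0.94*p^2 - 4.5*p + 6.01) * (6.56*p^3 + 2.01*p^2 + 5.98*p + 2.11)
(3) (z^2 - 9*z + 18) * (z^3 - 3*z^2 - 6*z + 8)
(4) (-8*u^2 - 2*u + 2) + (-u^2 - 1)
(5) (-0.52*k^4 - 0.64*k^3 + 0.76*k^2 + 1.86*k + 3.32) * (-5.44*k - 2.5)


(1) = c^5 - 3*c^4 - 32*c^3 - 61*c^2 - 22*c - 16
(2) = -6.1664*p^5 - 31.4094*p^4 + 24.7594*p^3 - 16.8133*p^2 + 26.4448*p + 12.6811
(3) = z^5 - 12*z^4 + 39*z^3 + 8*z^2 - 180*z + 144
(4) = -9*u^2 - 2*u + 1
(5) = 2.8288*k^5 + 4.7816*k^4 - 2.5344*k^3 - 12.0184*k^2 - 22.7108*k - 8.3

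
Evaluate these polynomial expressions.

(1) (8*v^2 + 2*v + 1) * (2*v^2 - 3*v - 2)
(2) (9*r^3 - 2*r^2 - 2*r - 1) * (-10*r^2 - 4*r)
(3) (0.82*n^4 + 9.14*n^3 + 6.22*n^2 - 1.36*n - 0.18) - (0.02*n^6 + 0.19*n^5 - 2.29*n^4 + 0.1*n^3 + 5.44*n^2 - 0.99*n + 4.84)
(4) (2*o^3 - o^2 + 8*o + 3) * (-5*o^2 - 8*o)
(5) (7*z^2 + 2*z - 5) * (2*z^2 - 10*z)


(1) = 16*v^4 - 20*v^3 - 20*v^2 - 7*v - 2
(2) = -90*r^5 - 16*r^4 + 28*r^3 + 18*r^2 + 4*r
(3) = -0.02*n^6 - 0.19*n^5 + 3.11*n^4 + 9.04*n^3 + 0.78*n^2 - 0.37*n - 5.02
(4) = -10*o^5 - 11*o^4 - 32*o^3 - 79*o^2 - 24*o
(5) = 14*z^4 - 66*z^3 - 30*z^2 + 50*z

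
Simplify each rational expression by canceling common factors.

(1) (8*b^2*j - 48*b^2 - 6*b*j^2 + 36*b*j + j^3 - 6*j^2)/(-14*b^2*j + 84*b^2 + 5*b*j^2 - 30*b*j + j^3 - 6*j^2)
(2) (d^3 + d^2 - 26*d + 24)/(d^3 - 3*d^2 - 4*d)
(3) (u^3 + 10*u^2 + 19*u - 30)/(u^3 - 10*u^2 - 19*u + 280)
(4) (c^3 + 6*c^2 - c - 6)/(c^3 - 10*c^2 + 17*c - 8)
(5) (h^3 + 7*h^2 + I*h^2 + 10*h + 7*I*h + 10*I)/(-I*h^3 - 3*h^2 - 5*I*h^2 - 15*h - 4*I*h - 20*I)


(1) = (-4*b + j)/(7*b + j)
(2) = (d^2 + 5*d - 6)/(d^2 + d)
(3) = (u^2 + 5*u - 6)/(u^2 - 15*u + 56)
(4) = (c^2 + 7*c + 6)/(c^2 - 9*c + 8)
(5) = (I*h + 2*I)/(h - 4*I)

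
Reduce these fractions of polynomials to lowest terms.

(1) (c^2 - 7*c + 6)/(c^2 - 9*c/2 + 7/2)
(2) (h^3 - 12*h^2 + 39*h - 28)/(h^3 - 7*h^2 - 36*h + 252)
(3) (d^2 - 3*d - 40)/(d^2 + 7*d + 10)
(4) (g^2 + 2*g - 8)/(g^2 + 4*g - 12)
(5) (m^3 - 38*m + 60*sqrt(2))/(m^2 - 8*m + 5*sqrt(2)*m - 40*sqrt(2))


(1) = (2*c - 12)/(2*c - 7)
(2) = (h^2 - 5*h + 4)/(h^2 - 36)
(3) = (d - 8)/(d + 2)
(4) = (g + 4)/(g + 6)
(5) = (m^2 - 5*sqrt(2)*m + 12)/(m - 8)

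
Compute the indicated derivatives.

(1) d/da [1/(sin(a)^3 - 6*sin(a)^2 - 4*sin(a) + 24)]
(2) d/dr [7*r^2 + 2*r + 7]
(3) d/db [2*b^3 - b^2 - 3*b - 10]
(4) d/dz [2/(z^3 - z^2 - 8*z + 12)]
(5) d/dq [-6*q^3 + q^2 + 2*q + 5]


(1) = (-3*sin(a)^2 + 12*sin(a) + 4)*cos(a)/(sin(a)^3 - 6*sin(a)^2 - 4*sin(a) + 24)^2
(2) = 14*r + 2
(3) = 6*b^2 - 2*b - 3
(4) = 2*(-3*z^2 + 2*z + 8)/(z^3 - z^2 - 8*z + 12)^2
(5) = -18*q^2 + 2*q + 2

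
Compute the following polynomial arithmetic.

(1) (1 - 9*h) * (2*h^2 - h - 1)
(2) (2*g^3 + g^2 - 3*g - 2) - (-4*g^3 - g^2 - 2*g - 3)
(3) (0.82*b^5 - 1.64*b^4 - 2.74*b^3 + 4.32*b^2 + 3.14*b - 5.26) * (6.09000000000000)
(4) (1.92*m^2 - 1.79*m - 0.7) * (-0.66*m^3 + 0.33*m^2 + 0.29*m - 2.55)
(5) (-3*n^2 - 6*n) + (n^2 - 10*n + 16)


(1) = -18*h^3 + 11*h^2 + 8*h - 1
(2) = 6*g^3 + 2*g^2 - g + 1
(3) = 4.9938*b^5 - 9.9876*b^4 - 16.6866*b^3 + 26.3088*b^2 + 19.1226*b - 32.0334
(4) = -1.2672*m^5 + 1.815*m^4 + 0.4281*m^3 - 5.6461*m^2 + 4.3615*m + 1.785
(5) = -2*n^2 - 16*n + 16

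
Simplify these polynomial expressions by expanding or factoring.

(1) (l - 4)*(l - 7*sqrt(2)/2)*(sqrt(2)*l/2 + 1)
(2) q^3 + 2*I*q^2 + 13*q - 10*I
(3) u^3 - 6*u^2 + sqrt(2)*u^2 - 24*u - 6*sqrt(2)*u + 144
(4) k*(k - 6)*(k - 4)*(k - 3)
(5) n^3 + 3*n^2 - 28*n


(1) = sqrt(2)*l^3/2 - 2*sqrt(2)*l^2 - 5*l^2/2 - 7*sqrt(2)*l/2 + 10*l + 14*sqrt(2)
(2) = (q - 2*I)*(q - I)*(q + 5*I)
(3) = (u - 6)*(u - 3*sqrt(2))*(u + 4*sqrt(2))
(4) = k^4 - 13*k^3 + 54*k^2 - 72*k
(5) = n*(n - 4)*(n + 7)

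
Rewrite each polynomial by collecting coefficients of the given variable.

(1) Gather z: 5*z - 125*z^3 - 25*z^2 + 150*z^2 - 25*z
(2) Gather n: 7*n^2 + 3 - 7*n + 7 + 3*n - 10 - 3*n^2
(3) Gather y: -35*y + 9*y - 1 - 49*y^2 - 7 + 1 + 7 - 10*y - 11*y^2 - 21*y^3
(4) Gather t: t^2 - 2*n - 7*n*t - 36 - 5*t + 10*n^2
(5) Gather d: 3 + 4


(1) = -125*z^3 + 125*z^2 - 20*z
(2) = 4*n^2 - 4*n
(3) = -21*y^3 - 60*y^2 - 36*y
(4) = 10*n^2 - 2*n + t^2 + t*(-7*n - 5) - 36
(5) = 7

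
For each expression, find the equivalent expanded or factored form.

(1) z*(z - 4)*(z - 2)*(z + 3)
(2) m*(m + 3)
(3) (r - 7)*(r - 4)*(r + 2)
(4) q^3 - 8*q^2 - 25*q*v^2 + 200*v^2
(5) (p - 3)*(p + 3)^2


(1) = z^4 - 3*z^3 - 10*z^2 + 24*z
(2) = m^2 + 3*m
(3) = r^3 - 9*r^2 + 6*r + 56
(4) = (q - 8)*(q - 5*v)*(q + 5*v)
(5) = p^3 + 3*p^2 - 9*p - 27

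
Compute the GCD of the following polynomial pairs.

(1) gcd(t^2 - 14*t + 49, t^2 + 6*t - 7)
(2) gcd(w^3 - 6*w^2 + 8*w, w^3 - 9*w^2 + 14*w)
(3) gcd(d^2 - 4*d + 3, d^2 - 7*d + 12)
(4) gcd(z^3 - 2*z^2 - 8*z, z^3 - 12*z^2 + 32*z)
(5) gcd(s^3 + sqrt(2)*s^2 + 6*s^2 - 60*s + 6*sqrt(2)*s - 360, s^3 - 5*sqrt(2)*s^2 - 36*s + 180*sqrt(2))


(1) = gcd((t - 7)^2, (t - 1)*(t + 7)) = 1
(2) = gcd(w*(w - 4)*(w - 2), w*(w - 7)*(w - 2)) = w^2 - 2*w
(3) = gcd((d - 3)*(d - 1), (d - 4)*(d - 3)) = d - 3
(4) = z^2 - 4*z
(5) = gcd((s + 6)*(s - 5*sqrt(2))*(s + 6*sqrt(2)), (s - 6)*(s + 6)*(s - 5*sqrt(2))) = s^2 + s*(6 - 5*sqrt(2)) - 30*sqrt(2)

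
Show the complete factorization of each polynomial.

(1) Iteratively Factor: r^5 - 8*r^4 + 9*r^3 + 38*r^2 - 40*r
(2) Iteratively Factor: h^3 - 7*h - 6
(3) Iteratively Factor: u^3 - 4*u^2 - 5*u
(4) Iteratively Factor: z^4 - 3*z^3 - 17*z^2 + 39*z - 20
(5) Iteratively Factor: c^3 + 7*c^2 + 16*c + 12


(1) = (r + 2)*(r^4 - 10*r^3 + 29*r^2 - 20*r) = (r - 5)*(r + 2)*(r^3 - 5*r^2 + 4*r) = r*(r - 5)*(r + 2)*(r^2 - 5*r + 4) = r*(r - 5)*(r - 1)*(r + 2)*(r - 4)
(2) = (h + 1)*(h^2 - h - 6) = (h - 3)*(h + 1)*(h + 2)
(3) = (u + 1)*(u^2 - 5*u) = (u - 5)*(u + 1)*(u)
(4) = (z + 4)*(z^3 - 7*z^2 + 11*z - 5) = (z - 1)*(z + 4)*(z^2 - 6*z + 5) = (z - 1)^2*(z + 4)*(z - 5)
(5) = (c + 2)*(c^2 + 5*c + 6) = (c + 2)*(c + 3)*(c + 2)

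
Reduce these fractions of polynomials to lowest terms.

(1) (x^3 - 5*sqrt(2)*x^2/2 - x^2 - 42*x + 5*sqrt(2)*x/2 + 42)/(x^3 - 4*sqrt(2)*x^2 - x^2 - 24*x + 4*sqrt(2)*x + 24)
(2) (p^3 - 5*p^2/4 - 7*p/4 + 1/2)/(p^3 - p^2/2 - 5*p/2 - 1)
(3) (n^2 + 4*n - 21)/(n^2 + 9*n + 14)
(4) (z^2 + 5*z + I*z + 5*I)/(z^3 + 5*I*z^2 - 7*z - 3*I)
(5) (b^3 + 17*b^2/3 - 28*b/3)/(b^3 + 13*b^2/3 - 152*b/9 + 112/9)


(1) = (2*x + 7*sqrt(2))/(2*x + 4*sqrt(2))
(2) = (4*p - 1)/(4*p + 2)
(3) = (n - 3)/(n + 2)
(4) = (z + 5)/(z^2 + 4*I*z - 3)
(5) = 3*b/(3*b - 4)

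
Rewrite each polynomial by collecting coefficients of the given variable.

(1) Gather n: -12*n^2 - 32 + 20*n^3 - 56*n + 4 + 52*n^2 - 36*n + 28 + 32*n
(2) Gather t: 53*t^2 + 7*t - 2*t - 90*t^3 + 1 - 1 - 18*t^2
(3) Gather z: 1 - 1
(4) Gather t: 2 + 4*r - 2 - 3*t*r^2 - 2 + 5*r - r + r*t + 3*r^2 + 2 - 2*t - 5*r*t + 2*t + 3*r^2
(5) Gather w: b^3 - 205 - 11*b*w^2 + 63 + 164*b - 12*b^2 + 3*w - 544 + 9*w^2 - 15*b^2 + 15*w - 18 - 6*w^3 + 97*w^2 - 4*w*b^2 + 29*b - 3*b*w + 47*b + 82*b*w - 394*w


(1) = 20*n^3 + 40*n^2 - 60*n
(2) = -90*t^3 + 35*t^2 + 5*t
(3) = 0
(4) = 6*r^2 + 8*r + t*(-3*r^2 - 4*r)
(5) = b^3 - 27*b^2 + 240*b - 6*w^3 + w^2*(106 - 11*b) + w*(-4*b^2 + 79*b - 376) - 704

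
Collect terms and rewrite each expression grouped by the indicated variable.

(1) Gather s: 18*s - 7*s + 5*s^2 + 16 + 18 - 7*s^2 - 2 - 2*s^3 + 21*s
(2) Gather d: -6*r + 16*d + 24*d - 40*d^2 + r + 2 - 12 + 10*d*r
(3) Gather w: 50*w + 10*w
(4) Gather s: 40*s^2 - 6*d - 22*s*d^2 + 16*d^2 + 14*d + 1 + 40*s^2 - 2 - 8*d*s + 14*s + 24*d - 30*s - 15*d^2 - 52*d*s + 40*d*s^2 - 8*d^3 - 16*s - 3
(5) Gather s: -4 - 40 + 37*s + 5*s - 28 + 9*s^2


(1) = -2*s^3 - 2*s^2 + 32*s + 32
(2) = -40*d^2 + d*(10*r + 40) - 5*r - 10
(3) = 60*w
(4) = -8*d^3 + d^2 + 32*d + s^2*(40*d + 80) + s*(-22*d^2 - 60*d - 32) - 4
(5) = 9*s^2 + 42*s - 72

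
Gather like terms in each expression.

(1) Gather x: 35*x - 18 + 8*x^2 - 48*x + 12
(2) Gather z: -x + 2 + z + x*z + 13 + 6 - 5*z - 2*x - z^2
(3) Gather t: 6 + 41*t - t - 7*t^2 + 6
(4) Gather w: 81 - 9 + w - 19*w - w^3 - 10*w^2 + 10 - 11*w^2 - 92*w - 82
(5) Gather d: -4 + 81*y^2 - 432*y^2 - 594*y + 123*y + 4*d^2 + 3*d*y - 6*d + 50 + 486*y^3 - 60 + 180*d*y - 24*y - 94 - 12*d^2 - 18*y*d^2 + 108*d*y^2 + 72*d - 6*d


(1) = 8*x^2 - 13*x - 6
(2) = -3*x - z^2 + z*(x - 4) + 21
(3) = -7*t^2 + 40*t + 12
(4) = -w^3 - 21*w^2 - 110*w
(5) = d^2*(-18*y - 8) + d*(108*y^2 + 183*y + 60) + 486*y^3 - 351*y^2 - 495*y - 108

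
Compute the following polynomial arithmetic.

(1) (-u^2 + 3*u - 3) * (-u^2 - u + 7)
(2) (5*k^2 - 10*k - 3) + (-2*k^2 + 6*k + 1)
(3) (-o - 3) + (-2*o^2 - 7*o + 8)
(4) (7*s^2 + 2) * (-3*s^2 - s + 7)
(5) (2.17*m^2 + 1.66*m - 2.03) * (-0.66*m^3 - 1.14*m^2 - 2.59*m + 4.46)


(1) = u^4 - 2*u^3 - 7*u^2 + 24*u - 21
(2) = 3*k^2 - 4*k - 2
(3) = -2*o^2 - 8*o + 5
(4) = -21*s^4 - 7*s^3 + 43*s^2 - 2*s + 14
(5) = -1.4322*m^5 - 3.5694*m^4 - 6.1729*m^3 + 7.693*m^2 + 12.6613*m - 9.0538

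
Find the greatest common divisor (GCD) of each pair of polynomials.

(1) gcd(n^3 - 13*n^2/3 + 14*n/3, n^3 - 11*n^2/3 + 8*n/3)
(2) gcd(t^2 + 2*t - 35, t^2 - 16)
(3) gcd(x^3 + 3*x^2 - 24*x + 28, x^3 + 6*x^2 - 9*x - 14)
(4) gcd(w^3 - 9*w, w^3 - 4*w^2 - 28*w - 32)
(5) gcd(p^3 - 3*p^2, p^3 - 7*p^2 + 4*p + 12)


(1) = n
(2) = 1
(3) = gcd((x - 2)^2*(x + 7), (x - 2)*(x + 1)*(x + 7)) = x^2 + 5*x - 14
(4) = gcd(w*(w - 3)*(w + 3), (w - 8)*(w + 2)^2) = 1
(5) = gcd(p^2*(p - 3), (p - 6)*(p - 2)*(p + 1)) = 1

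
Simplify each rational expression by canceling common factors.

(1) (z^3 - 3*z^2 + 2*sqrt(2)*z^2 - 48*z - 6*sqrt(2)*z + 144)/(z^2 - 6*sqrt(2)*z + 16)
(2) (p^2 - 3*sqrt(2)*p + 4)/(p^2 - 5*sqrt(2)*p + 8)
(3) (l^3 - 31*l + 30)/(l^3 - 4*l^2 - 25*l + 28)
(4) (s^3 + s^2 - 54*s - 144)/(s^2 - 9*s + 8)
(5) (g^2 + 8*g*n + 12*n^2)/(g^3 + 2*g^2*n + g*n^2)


(1) = (z^2 + z*(-3 + 6*sqrt(2)) - 18*sqrt(2))/(z - 2*sqrt(2))
(2) = (p - 2*sqrt(2))/(p - 4*sqrt(2))
(3) = (l^2 + l - 30)/(l^2 - 3*l - 28)
(4) = (s^2 + 9*s + 18)/(s - 1)
(5) = (g^2 + 8*g*n + 12*n^2)/(g^3 + 2*g^2*n + g*n^2)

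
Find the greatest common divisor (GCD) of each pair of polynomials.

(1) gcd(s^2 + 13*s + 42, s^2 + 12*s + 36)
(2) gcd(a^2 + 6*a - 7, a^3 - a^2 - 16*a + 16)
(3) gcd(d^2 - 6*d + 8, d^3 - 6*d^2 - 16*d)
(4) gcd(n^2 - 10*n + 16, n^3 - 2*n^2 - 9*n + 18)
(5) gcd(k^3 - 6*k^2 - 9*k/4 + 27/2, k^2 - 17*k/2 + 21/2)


(1) = s + 6
(2) = a - 1
(3) = gcd((d - 4)*(d - 2), d*(d - 8)*(d + 2)) = 1
(4) = n - 2
(5) = gcd((k - 6)*(k - 3/2)*(k + 3/2), (k - 7)*(k - 3/2)) = k - 3/2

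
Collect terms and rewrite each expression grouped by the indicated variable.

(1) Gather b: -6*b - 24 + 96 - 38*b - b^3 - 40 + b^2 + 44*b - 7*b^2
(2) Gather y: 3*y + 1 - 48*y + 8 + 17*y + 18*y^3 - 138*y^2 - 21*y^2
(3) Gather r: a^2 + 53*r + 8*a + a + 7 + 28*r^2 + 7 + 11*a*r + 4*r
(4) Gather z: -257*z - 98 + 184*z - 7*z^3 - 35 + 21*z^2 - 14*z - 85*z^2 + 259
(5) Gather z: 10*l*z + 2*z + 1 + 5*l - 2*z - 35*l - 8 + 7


(1) = -b^3 - 6*b^2 + 32
(2) = 18*y^3 - 159*y^2 - 28*y + 9
(3) = a^2 + 9*a + 28*r^2 + r*(11*a + 57) + 14
(4) = -7*z^3 - 64*z^2 - 87*z + 126
(5) = 10*l*z - 30*l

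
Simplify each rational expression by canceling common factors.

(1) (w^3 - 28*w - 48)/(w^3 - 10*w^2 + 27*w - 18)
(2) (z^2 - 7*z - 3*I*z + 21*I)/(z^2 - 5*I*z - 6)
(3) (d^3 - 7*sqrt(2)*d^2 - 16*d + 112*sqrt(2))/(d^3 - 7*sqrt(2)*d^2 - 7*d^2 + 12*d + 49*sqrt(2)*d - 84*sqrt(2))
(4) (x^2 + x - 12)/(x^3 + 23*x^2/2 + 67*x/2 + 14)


(1) = (w^2 + 6*w + 8)/(w^2 - 4*w + 3)
(2) = (z - 7)/(z - 2*I)
(3) = (d + 4)/(d - 3)
(4) = (2*x - 6)/(2*x^2 + 15*x + 7)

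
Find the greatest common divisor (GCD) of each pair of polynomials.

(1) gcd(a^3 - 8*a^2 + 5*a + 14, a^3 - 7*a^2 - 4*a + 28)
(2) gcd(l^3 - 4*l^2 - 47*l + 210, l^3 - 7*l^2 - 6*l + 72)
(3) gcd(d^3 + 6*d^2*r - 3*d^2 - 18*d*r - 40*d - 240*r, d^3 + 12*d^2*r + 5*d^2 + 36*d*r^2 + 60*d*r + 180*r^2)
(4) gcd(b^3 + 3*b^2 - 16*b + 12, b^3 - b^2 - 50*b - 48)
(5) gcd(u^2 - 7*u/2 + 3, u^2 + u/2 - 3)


(1) = a^2 - 9*a + 14
(2) = gcd((l - 6)*(l - 5)*(l + 7), (l - 6)*(l - 4)*(l + 3)) = l - 6
(3) = gcd((d - 8)*(d + 5)*(d + 6*r), (d + 5)*(d + 6*r)^2) = d^2 + 6*d*r + 5*d + 30*r
(4) = gcd((b - 2)*(b - 1)*(b + 6), (b - 8)*(b + 1)*(b + 6)) = b + 6
(5) = u - 3/2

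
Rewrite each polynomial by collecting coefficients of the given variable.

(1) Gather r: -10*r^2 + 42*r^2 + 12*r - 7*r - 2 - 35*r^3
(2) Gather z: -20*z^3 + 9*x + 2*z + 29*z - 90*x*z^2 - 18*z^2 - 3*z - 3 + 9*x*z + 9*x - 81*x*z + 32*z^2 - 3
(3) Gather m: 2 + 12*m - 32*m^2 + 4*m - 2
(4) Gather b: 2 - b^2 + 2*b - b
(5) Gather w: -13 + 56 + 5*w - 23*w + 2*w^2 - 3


(1) = -35*r^3 + 32*r^2 + 5*r - 2
(2) = 18*x - 20*z^3 + z^2*(14 - 90*x) + z*(28 - 72*x) - 6
(3) = -32*m^2 + 16*m
(4) = -b^2 + b + 2
(5) = 2*w^2 - 18*w + 40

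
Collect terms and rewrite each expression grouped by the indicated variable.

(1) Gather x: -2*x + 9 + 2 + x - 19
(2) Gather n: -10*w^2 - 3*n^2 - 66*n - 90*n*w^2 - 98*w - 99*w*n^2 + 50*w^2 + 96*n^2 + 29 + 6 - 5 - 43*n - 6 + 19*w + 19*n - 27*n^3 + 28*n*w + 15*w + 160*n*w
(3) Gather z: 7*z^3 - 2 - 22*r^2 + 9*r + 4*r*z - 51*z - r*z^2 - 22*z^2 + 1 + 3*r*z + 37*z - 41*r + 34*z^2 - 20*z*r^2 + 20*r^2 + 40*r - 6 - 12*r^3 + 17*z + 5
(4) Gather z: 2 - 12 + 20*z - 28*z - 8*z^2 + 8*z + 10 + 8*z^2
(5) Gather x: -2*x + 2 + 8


(1) = -x - 8
(2) = -27*n^3 + n^2*(93 - 99*w) + n*(-90*w^2 + 188*w - 90) + 40*w^2 - 64*w + 24
(3) = -12*r^3 - 2*r^2 + 8*r + 7*z^3 + z^2*(12 - r) + z*(-20*r^2 + 7*r + 3) - 2
(4) = 0
(5) = 10 - 2*x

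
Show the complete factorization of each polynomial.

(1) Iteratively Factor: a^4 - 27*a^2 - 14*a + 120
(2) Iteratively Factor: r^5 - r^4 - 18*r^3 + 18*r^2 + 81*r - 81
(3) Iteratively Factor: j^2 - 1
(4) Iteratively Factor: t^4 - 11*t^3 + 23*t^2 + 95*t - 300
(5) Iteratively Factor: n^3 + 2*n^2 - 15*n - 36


(1) = (a - 2)*(a^3 + 2*a^2 - 23*a - 60) = (a - 2)*(a + 4)*(a^2 - 2*a - 15) = (a - 2)*(a + 3)*(a + 4)*(a - 5)
(2) = (r - 3)*(r^4 + 2*r^3 - 12*r^2 - 18*r + 27) = (r - 3)*(r + 3)*(r^3 - r^2 - 9*r + 9) = (r - 3)*(r + 3)^2*(r^2 - 4*r + 3) = (r - 3)*(r - 1)*(r + 3)^2*(r - 3)
(3) = (j + 1)*(j - 1)
(4) = (t + 3)*(t^3 - 14*t^2 + 65*t - 100) = (t - 4)*(t + 3)*(t^2 - 10*t + 25) = (t - 5)*(t - 4)*(t + 3)*(t - 5)
(5) = (n + 3)*(n^2 - n - 12) = (n - 4)*(n + 3)*(n + 3)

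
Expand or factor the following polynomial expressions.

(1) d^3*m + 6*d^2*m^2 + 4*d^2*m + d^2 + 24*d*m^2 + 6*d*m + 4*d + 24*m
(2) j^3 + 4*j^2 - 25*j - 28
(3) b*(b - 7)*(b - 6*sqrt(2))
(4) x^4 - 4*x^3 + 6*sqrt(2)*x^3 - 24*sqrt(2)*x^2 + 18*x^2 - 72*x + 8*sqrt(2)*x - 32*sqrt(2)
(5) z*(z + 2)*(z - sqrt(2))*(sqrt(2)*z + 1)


(1) = (d + 4)*(d + 6*m)*(d*m + 1)
(2) = (j - 4)*(j + 1)*(j + 7)
(3) = b^3 - 6*sqrt(2)*b^2 - 7*b^2 + 42*sqrt(2)*b
(4) = (x - 4)*(x + sqrt(2))^2*(x + 4*sqrt(2))
(5) = sqrt(2)*z^4 - z^3 + 2*sqrt(2)*z^3 - 2*z^2 - sqrt(2)*z^2 - 2*sqrt(2)*z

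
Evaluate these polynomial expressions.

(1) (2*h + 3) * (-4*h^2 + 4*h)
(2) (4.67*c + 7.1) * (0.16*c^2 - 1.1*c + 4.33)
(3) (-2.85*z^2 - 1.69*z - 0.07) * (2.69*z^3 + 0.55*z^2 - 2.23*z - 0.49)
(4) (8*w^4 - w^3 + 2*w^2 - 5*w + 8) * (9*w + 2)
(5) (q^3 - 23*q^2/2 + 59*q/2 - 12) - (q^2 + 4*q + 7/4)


(1) = -8*h^3 - 4*h^2 + 12*h
(2) = 0.7472*c^3 - 4.001*c^2 + 12.4111*c + 30.743
(3) = -7.6665*z^5 - 6.1136*z^4 + 5.2377*z^3 + 5.1267*z^2 + 0.9842*z + 0.0343
(4) = 72*w^5 + 7*w^4 + 16*w^3 - 41*w^2 + 62*w + 16
(5) = q^3 - 25*q^2/2 + 51*q/2 - 55/4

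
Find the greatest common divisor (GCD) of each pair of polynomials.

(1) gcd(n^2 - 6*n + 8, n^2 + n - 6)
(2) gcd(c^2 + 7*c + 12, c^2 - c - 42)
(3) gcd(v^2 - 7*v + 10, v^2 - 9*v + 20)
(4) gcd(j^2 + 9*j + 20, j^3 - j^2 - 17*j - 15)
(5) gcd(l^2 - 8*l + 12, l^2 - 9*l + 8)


(1) = n - 2
(2) = gcd((c + 3)*(c + 4), (c - 7)*(c + 6)) = 1
(3) = gcd((v - 5)*(v - 2), (v - 5)*(v - 4)) = v - 5
(4) = gcd((j + 4)*(j + 5), (j - 5)*(j + 1)*(j + 3)) = 1
(5) = gcd((l - 6)*(l - 2), (l - 8)*(l - 1)) = 1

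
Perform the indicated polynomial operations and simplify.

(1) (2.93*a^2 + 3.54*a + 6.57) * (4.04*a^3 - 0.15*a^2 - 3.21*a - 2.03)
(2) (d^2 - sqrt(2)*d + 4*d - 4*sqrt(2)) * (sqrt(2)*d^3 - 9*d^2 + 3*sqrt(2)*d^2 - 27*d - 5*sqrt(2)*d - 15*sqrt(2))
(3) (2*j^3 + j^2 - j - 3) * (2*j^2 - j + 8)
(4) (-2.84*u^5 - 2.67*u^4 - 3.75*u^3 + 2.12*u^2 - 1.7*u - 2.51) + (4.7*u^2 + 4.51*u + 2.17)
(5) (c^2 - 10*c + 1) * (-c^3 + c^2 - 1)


(1) = 11.8372*a^5 + 13.8621*a^4 + 16.6065*a^3 - 18.2968*a^2 - 28.2759*a - 13.3371
(2) = sqrt(2)*d^5 - 11*d^4 + 7*sqrt(2)*d^4 - 77*d^3 + 16*sqrt(2)*d^3 - 122*d^2 + 28*sqrt(2)*d^2 + 48*sqrt(2)*d + 70*d + 120
(3) = 4*j^5 + 13*j^3 + 3*j^2 - 5*j - 24
(4) = -2.84*u^5 - 2.67*u^4 - 3.75*u^3 + 6.82*u^2 + 2.81*u - 0.34
(5) = -c^5 + 11*c^4 - 11*c^3 + 10*c - 1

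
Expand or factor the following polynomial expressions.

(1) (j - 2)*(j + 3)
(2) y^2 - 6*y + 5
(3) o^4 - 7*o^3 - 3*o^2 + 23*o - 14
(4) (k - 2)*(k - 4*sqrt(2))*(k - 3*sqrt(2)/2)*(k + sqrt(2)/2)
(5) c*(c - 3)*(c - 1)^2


(1) = j^2 + j - 6
(2) = (y - 5)*(y - 1)
(3) = (o - 7)*(o - 1)^2*(o + 2)
(4) = k^4 - 5*sqrt(2)*k^3 - 2*k^3 + 13*k^2/2 + 10*sqrt(2)*k^2 - 13*k + 6*sqrt(2)*k - 12*sqrt(2)
(5) = c^4 - 5*c^3 + 7*c^2 - 3*c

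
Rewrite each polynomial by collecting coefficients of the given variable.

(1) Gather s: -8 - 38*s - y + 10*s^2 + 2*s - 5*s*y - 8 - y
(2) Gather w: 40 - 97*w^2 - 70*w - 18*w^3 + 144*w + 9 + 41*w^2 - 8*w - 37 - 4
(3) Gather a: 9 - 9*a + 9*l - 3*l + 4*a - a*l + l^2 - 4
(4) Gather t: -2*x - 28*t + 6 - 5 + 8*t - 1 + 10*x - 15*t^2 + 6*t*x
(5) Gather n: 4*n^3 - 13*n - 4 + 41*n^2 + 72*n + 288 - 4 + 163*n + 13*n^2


(1) = 10*s^2 + s*(-5*y - 36) - 2*y - 16
(2) = -18*w^3 - 56*w^2 + 66*w + 8
(3) = a*(-l - 5) + l^2 + 6*l + 5
(4) = -15*t^2 + t*(6*x - 20) + 8*x
(5) = 4*n^3 + 54*n^2 + 222*n + 280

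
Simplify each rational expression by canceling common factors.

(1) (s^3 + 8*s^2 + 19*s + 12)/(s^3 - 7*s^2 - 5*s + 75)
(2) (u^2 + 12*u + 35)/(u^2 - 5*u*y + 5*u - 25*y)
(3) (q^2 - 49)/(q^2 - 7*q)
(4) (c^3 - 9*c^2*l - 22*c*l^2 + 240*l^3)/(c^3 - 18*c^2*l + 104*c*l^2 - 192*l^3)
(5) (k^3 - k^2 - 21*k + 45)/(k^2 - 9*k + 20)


(1) = (s^2 + 5*s + 4)/(s^2 - 10*s + 25)
(2) = (-u - 7)/(-u + 5*y)
(3) = (q + 7)/q
(4) = (c + 5*l)/(c - 4*l)
(5) = (k^3 - k^2 - 21*k + 45)/(k^2 - 9*k + 20)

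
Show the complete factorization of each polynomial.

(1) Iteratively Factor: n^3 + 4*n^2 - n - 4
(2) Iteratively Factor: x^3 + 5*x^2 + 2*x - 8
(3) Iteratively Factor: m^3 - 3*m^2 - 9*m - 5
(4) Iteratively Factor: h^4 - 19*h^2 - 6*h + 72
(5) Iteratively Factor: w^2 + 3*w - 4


(1) = (n + 4)*(n^2 - 1) = (n - 1)*(n + 4)*(n + 1)
(2) = (x + 4)*(x^2 + x - 2) = (x - 1)*(x + 4)*(x + 2)
(3) = (m + 1)*(m^2 - 4*m - 5) = (m + 1)^2*(m - 5)
(4) = (h - 2)*(h^3 + 2*h^2 - 15*h - 36) = (h - 2)*(h + 3)*(h^2 - h - 12) = (h - 4)*(h - 2)*(h + 3)*(h + 3)
(5) = (w - 1)*(w + 4)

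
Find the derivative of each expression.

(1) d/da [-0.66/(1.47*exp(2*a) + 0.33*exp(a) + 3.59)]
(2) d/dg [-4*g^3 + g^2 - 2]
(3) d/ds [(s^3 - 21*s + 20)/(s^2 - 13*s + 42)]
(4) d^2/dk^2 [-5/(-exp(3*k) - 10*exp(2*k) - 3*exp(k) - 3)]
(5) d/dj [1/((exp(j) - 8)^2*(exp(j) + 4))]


(1) = (1.9404*exp(a) + 0.2178)*exp(a)/(1.47*exp(2*a) + 0.33*exp(a) + 3.59)^2
(2) = 2*g*(1 - 6*g)
(3) = (s^4 - 26*s^3 + 147*s^2 - 40*s - 622)/(s^4 - 26*s^3 + 253*s^2 - 1092*s + 1764)
(4) = 5*(2*(3*exp(2*k) + 20*exp(k) + 3)^2*exp(k) - (9*exp(2*k) + 40*exp(k) + 3)*(exp(3*k) + 10*exp(2*k) + 3*exp(k) + 3))*exp(k)/(exp(3*k) + 10*exp(2*k) + 3*exp(k) + 3)^3
(5) = -3*exp(2*j)/((exp(j) - 8)^3*(exp(j) + 4)^2)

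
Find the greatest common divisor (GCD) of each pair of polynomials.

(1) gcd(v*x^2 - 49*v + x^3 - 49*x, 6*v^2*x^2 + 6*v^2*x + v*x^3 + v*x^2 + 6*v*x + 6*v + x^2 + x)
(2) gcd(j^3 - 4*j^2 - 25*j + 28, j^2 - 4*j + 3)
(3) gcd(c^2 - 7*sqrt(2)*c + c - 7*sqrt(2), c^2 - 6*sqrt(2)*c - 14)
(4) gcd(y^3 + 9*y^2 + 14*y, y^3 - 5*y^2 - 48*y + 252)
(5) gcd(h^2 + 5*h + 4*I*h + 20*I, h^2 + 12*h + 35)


(1) = 1
(2) = j - 1
(3) = c - 7*sqrt(2)
(4) = y + 7
(5) = h + 5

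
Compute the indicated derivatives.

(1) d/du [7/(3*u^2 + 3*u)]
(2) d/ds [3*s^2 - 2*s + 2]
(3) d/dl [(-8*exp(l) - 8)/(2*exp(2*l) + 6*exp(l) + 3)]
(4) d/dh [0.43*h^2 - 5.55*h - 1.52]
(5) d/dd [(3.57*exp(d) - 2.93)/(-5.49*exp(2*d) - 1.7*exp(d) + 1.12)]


(1) = 7*(-2*u - 1)/(3*u^2*(u + 1)^2)
(2) = 6*s - 2
(3) = (16*exp(2*l) + 32*exp(l) + 24)*exp(l)/(4*exp(4*l) + 24*exp(3*l) + 48*exp(2*l) + 36*exp(l) + 9)
(4) = 0.86*h - 5.55
(5) = (19.5993*exp(2*d) - 32.1714*exp(d) - 0.9826)*exp(d)/(30.1401*exp(4*d) + 18.666*exp(3*d) - 9.4076*exp(2*d) - 3.808*exp(d) + 1.2544)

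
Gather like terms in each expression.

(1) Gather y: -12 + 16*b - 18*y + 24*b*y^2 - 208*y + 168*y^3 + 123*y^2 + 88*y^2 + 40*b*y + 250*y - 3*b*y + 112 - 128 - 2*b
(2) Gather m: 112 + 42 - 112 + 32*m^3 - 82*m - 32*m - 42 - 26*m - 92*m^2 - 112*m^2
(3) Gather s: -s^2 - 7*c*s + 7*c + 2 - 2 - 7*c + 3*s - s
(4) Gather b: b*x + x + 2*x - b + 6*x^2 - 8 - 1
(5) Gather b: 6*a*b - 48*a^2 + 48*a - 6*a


(1) = 14*b + 168*y^3 + y^2*(24*b + 211) + y*(37*b + 24) - 28
(2) = 32*m^3 - 204*m^2 - 140*m
(3) = -s^2 + s*(2 - 7*c)
(4) = b*(x - 1) + 6*x^2 + 3*x - 9
(5) = -48*a^2 + 6*a*b + 42*a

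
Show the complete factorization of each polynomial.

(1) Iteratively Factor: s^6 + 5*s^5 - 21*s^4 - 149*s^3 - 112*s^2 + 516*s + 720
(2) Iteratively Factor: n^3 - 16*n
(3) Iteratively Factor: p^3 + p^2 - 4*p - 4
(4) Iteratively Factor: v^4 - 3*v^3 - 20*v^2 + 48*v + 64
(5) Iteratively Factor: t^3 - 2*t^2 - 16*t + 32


(1) = (s - 5)*(s^5 + 10*s^4 + 29*s^3 - 4*s^2 - 132*s - 144) = (s - 5)*(s + 4)*(s^4 + 6*s^3 + 5*s^2 - 24*s - 36) = (s - 5)*(s - 2)*(s + 4)*(s^3 + 8*s^2 + 21*s + 18) = (s - 5)*(s - 2)*(s + 3)*(s + 4)*(s^2 + 5*s + 6) = (s - 5)*(s - 2)*(s + 3)^2*(s + 4)*(s + 2)
(2) = (n)*(n^2 - 16) = n*(n + 4)*(n - 4)
(3) = (p + 1)*(p^2 - 4) = (p + 1)*(p + 2)*(p - 2)
(4) = (v - 4)*(v^3 + v^2 - 16*v - 16) = (v - 4)^2*(v^2 + 5*v + 4) = (v - 4)^2*(v + 1)*(v + 4)
(5) = (t + 4)*(t^2 - 6*t + 8) = (t - 4)*(t + 4)*(t - 2)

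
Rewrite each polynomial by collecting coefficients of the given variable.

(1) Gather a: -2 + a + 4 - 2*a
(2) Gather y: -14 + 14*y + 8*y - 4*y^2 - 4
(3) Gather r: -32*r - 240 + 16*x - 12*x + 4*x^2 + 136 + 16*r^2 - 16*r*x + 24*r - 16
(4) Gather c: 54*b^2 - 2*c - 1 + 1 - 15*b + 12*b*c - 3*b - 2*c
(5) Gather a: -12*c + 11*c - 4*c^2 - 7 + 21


(1) = 2 - a
(2) = -4*y^2 + 22*y - 18
(3) = 16*r^2 + r*(-16*x - 8) + 4*x^2 + 4*x - 120
(4) = 54*b^2 - 18*b + c*(12*b - 4)
(5) = -4*c^2 - c + 14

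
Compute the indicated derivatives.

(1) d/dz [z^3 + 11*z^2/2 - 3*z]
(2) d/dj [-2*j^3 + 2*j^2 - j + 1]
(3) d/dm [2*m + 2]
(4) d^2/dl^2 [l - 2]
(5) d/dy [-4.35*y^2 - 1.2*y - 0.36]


(1) = 3*z^2 + 11*z - 3
(2) = -6*j^2 + 4*j - 1
(3) = 2
(4) = 0
(5) = -8.7*y - 1.2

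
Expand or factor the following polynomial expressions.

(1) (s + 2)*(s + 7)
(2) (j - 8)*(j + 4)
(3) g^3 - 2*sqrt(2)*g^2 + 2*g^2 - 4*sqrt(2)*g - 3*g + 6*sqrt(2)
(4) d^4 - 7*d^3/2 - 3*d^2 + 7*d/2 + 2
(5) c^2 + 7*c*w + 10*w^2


(1) = s^2 + 9*s + 14
(2) = j^2 - 4*j - 32
(3) = (g - 1)*(g + 3)*(g - 2*sqrt(2))
(4) = (d - 4)*(d - 1)*(d + 1/2)*(d + 1)
(5) = (c + 2*w)*(c + 5*w)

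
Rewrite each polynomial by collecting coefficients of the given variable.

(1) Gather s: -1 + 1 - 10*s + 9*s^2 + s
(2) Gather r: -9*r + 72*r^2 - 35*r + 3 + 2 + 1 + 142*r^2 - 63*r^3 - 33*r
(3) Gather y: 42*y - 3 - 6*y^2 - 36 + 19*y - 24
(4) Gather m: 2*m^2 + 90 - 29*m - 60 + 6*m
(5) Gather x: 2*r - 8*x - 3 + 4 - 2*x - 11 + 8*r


(1) = 9*s^2 - 9*s
(2) = -63*r^3 + 214*r^2 - 77*r + 6
(3) = -6*y^2 + 61*y - 63
(4) = 2*m^2 - 23*m + 30
(5) = 10*r - 10*x - 10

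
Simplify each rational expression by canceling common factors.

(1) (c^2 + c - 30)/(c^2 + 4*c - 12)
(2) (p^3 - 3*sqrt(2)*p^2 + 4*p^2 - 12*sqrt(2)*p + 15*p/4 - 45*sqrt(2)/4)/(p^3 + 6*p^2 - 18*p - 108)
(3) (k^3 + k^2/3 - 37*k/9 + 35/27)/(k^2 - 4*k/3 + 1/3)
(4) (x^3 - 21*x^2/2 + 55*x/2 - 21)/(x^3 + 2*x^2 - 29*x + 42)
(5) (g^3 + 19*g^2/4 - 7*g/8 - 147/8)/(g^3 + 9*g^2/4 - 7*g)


(1) = (c - 5)/(c - 2)
(2) = (4*p^2 + 16*p + 15)/(4*p^2 + p*(12*sqrt(2) + 24) + 72*sqrt(2))
(3) = (9*k^2 + 6*k - 35)/(9*k - 9)
(4) = (2*x^2 - 17*x + 21)/(2*x^2 + 8*x - 42)
(5) = (2*g^2 + 13*g + 21)/(2*g^2 + 8*g)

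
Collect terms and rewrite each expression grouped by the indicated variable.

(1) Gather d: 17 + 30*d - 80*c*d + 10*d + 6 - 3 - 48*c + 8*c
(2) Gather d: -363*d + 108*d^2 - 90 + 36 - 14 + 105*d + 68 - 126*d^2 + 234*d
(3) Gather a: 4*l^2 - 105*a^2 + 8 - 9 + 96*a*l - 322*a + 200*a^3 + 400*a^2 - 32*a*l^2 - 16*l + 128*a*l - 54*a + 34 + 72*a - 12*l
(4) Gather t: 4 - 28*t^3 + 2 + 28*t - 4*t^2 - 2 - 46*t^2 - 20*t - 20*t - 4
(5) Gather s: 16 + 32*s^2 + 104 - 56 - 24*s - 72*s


(1) = -40*c + d*(40 - 80*c) + 20
(2) = -18*d^2 - 24*d
(3) = 200*a^3 + 295*a^2 + a*(-32*l^2 + 224*l - 304) + 4*l^2 - 28*l + 33
(4) = -28*t^3 - 50*t^2 - 12*t
(5) = 32*s^2 - 96*s + 64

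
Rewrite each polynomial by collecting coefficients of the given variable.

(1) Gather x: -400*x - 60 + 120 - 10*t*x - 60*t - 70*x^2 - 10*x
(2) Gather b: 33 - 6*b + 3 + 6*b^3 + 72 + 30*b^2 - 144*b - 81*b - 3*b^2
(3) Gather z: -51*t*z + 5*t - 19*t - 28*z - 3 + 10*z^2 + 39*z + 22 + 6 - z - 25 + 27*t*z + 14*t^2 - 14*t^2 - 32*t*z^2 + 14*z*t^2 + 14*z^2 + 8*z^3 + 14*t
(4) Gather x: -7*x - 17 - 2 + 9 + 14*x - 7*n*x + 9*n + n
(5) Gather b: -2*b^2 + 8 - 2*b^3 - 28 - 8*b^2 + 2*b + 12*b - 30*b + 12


(1) = -60*t - 70*x^2 + x*(-10*t - 410) + 60
(2) = 6*b^3 + 27*b^2 - 231*b + 108
(3) = 8*z^3 + z^2*(24 - 32*t) + z*(14*t^2 - 24*t + 10)
(4) = 10*n + x*(7 - 7*n) - 10
(5) = -2*b^3 - 10*b^2 - 16*b - 8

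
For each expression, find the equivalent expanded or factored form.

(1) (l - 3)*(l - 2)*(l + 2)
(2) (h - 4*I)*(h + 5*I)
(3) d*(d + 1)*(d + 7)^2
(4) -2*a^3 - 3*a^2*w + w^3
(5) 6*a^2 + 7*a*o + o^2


(1) = l^3 - 3*l^2 - 4*l + 12
(2) = h^2 + I*h + 20
(3) = d^4 + 15*d^3 + 63*d^2 + 49*d
(4) = (-2*a + w)*(a + w)^2
(5) = (a + o)*(6*a + o)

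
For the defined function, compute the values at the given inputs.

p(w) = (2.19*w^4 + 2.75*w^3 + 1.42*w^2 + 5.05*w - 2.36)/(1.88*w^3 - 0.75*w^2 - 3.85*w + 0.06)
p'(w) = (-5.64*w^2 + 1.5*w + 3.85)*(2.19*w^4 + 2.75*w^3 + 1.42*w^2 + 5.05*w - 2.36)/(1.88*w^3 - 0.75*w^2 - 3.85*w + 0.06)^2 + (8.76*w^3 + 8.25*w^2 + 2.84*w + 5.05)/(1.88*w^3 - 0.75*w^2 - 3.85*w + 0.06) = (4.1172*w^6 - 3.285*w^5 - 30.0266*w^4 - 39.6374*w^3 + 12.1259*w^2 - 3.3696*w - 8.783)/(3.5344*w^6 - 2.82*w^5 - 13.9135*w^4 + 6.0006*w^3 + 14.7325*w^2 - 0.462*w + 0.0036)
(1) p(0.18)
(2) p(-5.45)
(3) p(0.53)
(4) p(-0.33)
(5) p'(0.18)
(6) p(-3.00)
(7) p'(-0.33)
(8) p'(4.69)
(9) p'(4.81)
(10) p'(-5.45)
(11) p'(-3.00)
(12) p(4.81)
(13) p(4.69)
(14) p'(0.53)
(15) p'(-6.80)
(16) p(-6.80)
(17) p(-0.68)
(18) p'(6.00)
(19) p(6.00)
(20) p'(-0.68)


(1) = 2.15
(2) = -4.91
(3) = -0.68
(4) = -3.34
(5) = -22.17
(6) = -2.14
(7) = -3.77
(8) = 0.71
(9) = 0.74
(10) = 1.11
(11) = 1.21
(12) = 8.84
(13) = 8.75
(14) = -4.24
(15) = 1.12
(16) = -6.42
(17) = -3.18
(18) = 0.94
(19) = 9.86
(20) = 2.00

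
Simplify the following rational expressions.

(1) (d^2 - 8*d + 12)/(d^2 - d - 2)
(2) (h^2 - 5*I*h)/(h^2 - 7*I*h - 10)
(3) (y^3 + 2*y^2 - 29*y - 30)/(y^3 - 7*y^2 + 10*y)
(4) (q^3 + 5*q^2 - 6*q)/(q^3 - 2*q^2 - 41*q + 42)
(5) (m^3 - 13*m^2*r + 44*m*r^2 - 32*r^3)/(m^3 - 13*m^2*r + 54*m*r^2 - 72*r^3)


(1) = (d - 6)/(d + 1)
(2) = h/(h - 2*I)
(3) = (y^2 + 7*y + 6)/(y^2 - 2*y)
(4) = q/(q - 7)
(5) = (m^2 - 9*m*r + 8*r^2)/(m^2 - 9*m*r + 18*r^2)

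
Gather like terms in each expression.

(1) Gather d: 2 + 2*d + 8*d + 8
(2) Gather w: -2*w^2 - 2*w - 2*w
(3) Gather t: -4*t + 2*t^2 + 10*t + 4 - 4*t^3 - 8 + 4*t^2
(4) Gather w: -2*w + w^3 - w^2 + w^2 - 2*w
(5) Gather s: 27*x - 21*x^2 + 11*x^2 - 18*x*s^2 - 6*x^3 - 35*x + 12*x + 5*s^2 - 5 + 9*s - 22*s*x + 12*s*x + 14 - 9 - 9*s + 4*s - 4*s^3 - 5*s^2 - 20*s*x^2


(1) = 10*d + 10
(2) = -2*w^2 - 4*w
(3) = -4*t^3 + 6*t^2 + 6*t - 4
(4) = w^3 - 4*w
(5) = -4*s^3 - 18*s^2*x + s*(-20*x^2 - 10*x + 4) - 6*x^3 - 10*x^2 + 4*x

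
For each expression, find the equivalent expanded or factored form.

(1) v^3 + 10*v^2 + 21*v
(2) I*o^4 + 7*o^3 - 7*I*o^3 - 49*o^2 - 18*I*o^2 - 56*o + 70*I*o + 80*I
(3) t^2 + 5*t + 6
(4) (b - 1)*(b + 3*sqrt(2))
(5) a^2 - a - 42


(1) = v*(v + 3)*(v + 7)
(2) = (o - 8)*(o - 5*I)*(o - 2*I)*(I*o + I)
(3) = (t + 2)*(t + 3)
(4) = b^2 - b + 3*sqrt(2)*b - 3*sqrt(2)
(5) = (a - 7)*(a + 6)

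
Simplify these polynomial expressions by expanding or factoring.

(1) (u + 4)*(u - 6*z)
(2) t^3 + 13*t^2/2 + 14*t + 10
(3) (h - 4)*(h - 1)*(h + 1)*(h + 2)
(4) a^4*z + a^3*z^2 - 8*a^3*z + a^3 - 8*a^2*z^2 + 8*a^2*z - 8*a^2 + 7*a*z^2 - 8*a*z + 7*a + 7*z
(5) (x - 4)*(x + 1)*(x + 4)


(1) = u^2 - 6*u*z + 4*u - 24*z
(2) = (t + 2)^2*(t + 5/2)
(3) = h^4 - 2*h^3 - 9*h^2 + 2*h + 8
(4) = (a - 7)*(a - 1)*(a + z)*(a*z + 1)
(5) = x^3 + x^2 - 16*x - 16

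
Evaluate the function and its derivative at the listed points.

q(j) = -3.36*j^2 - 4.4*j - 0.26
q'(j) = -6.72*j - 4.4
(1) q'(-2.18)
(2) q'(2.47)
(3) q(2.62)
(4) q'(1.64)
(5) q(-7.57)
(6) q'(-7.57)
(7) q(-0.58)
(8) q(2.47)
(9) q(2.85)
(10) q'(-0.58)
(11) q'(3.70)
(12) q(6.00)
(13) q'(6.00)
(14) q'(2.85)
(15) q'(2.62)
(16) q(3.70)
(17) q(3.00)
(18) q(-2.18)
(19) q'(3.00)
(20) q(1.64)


(1) = 10.25
(2) = -21.00
(3) = -34.85
(4) = -15.42
(5) = -159.50
(6) = 46.47
(7) = 1.16
(8) = -31.63
(9) = -40.09
(10) = -0.50
(11) = -29.26
(12) = -147.62
(13) = -44.72
(14) = -23.55
(15) = -22.01
(16) = -62.54
(17) = -43.70
(18) = -6.64
(19) = -24.56
(20) = -16.51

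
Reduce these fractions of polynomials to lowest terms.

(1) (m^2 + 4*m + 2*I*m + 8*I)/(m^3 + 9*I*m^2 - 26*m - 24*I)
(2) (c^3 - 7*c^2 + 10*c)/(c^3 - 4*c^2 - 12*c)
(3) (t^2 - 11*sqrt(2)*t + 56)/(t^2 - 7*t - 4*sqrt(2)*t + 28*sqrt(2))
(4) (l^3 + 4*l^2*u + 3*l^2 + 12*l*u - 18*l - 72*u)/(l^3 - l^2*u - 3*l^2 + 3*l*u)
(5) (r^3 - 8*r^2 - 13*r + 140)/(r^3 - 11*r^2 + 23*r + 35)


(1) = (m + 4)/(m^2 + 7*I*m - 12)
(2) = (c^2 - 7*c + 10)/(c^2 - 4*c - 12)
(3) = (t - 7*sqrt(2))/(t - 7)
(4) = (-l^2 - 4*l*u - 6*l - 24*u)/(-l^2 + l*u)
(5) = (r + 4)/(r + 1)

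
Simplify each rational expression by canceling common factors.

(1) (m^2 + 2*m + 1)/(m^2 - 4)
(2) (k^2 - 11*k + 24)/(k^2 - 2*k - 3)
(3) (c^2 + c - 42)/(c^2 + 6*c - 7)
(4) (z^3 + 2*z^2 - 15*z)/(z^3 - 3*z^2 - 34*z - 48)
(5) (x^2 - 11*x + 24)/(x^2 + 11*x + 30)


(1) = (m^2 + 2*m + 1)/(m^2 - 4)
(2) = (k - 8)/(k + 1)
(3) = (c - 6)/(c - 1)
(4) = (z^3 + 2*z^2 - 15*z)/(z^3 - 3*z^2 - 34*z - 48)
(5) = (x^2 - 11*x + 24)/(x^2 + 11*x + 30)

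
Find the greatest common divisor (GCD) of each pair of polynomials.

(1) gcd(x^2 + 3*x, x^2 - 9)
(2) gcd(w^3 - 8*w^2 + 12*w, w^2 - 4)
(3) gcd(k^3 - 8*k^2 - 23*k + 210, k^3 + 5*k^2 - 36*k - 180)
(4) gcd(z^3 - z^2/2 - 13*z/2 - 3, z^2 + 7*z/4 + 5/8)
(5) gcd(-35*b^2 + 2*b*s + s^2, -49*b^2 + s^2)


(1) = gcd(x*(x + 3), (x - 3)*(x + 3)) = x + 3
(2) = gcd(w*(w - 6)*(w - 2), (w - 2)*(w + 2)) = w - 2
(3) = gcd((k - 7)*(k - 6)*(k + 5), (k - 6)*(k + 5)*(k + 6)) = k^2 - k - 30
(4) = z + 1/2
(5) = 7*b + s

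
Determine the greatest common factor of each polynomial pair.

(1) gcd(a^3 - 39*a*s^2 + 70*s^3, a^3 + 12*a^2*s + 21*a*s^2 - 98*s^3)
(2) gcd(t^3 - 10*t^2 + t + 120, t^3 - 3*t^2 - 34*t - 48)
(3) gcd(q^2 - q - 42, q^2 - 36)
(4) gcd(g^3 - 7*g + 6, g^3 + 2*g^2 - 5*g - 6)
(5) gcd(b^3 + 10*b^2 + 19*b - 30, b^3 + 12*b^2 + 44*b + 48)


(1) = -a^2 - 5*a*s + 14*s^2
(2) = t^2 - 5*t - 24
(3) = q + 6
(4) = g^2 + g - 6
(5) = b + 6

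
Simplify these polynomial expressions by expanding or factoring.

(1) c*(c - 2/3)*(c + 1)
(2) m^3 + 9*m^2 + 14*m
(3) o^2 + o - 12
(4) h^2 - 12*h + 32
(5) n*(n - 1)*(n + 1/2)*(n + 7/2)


(1) = c^3 + c^2/3 - 2*c/3
(2) = m*(m + 2)*(m + 7)
(3) = (o - 3)*(o + 4)
(4) = (h - 8)*(h - 4)
(5) = n^4 + 3*n^3 - 9*n^2/4 - 7*n/4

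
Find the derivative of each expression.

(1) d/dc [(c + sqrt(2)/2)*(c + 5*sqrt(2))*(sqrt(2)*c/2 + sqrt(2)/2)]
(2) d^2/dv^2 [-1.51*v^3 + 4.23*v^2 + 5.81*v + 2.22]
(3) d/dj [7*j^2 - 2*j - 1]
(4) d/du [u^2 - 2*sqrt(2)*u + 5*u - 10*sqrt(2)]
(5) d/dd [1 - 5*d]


(1) = 3*sqrt(2)*c^2/2 + sqrt(2)*c + 11*c + 5*sqrt(2)/2 + 11/2
(2) = 8.46 - 9.06*v
(3) = 14*j - 2
(4) = 2*u - 2*sqrt(2) + 5
(5) = -5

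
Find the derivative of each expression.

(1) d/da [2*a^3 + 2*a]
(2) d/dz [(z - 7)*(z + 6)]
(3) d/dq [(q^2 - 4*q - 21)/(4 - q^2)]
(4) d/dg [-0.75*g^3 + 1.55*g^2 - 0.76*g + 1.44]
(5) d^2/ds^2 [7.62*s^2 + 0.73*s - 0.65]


(1) = 6*a^2 + 2
(2) = 2*z - 1
(3) = 2*(-2*q^2 - 17*q - 8)/(q^4 - 8*q^2 + 16)
(4) = -2.25*g^2 + 3.1*g - 0.76
(5) = 15.2400000000000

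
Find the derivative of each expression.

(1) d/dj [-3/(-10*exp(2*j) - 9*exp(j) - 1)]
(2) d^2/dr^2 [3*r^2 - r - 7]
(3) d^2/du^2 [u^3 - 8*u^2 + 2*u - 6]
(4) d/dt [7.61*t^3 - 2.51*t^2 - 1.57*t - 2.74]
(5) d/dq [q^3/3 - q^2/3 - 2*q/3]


(1) = (-60*exp(j) - 27)*exp(j)/(10*exp(2*j) + 9*exp(j) + 1)^2
(2) = 6
(3) = 6*u - 16
(4) = 22.83*t^2 - 5.02*t - 1.57
(5) = q^2 - 2*q/3 - 2/3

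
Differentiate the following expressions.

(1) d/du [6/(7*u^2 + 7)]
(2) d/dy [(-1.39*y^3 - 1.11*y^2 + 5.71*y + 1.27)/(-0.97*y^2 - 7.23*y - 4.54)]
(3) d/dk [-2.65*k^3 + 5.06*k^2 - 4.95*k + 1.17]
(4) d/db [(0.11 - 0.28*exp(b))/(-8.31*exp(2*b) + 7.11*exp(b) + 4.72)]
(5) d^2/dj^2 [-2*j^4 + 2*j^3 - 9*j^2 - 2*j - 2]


(1) = -12*u/(7*(u^2 + 1)^2)
(2) = (1.3483*y^4 + 20.0994*y^3 + 32.4958*y^2 + 12.5426*y - 16.7413)/(0.9409*y^4 + 14.0262*y^3 + 61.0805*y^2 + 65.6484*y + 20.6116)
(3) = -7.95*k^2 + 10.12*k - 4.95
(4) = (-2.3268*exp(2*b) + 1.8282*exp(b) - 2.1037)*exp(b)/(69.0561*exp(4*b) - 118.1682*exp(3*b) - 27.8943*exp(2*b) + 67.1184*exp(b) + 22.2784)
(5) = -24*j^2 + 12*j - 18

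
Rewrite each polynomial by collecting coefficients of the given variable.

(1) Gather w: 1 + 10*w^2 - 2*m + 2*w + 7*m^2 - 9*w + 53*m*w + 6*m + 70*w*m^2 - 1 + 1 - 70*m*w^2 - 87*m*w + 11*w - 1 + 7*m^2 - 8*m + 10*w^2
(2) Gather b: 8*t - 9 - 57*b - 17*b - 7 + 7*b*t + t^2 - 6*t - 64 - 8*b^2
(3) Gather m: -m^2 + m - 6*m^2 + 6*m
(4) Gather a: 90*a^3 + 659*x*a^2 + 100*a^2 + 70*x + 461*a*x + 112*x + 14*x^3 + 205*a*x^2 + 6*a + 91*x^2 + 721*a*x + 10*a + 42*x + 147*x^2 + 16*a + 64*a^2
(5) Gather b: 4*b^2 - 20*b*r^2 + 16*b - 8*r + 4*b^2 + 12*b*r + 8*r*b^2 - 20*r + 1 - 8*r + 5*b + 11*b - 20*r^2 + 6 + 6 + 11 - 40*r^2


(1) = 14*m^2 - 4*m + w^2*(20 - 70*m) + w*(70*m^2 - 34*m + 4)
(2) = -8*b^2 + b*(7*t - 74) + t^2 + 2*t - 80
(3) = -7*m^2 + 7*m
(4) = 90*a^3 + a^2*(659*x + 164) + a*(205*x^2 + 1182*x + 32) + 14*x^3 + 238*x^2 + 224*x
(5) = b^2*(8*r + 8) + b*(-20*r^2 + 12*r + 32) - 60*r^2 - 36*r + 24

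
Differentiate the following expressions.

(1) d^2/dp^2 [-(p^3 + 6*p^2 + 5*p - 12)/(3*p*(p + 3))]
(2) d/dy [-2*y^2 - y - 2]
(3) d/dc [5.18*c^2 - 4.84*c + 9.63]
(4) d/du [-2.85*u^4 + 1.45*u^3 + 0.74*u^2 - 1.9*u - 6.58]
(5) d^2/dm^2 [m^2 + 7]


(1) = 8/(3*p^3)
(2) = -4*y - 1
(3) = 10.36*c - 4.84
(4) = -11.4*u^3 + 4.35*u^2 + 1.48*u - 1.9
(5) = 2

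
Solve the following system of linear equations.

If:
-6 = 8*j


Then:
j = -3/4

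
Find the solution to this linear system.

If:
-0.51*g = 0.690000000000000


Then:
g = -1.35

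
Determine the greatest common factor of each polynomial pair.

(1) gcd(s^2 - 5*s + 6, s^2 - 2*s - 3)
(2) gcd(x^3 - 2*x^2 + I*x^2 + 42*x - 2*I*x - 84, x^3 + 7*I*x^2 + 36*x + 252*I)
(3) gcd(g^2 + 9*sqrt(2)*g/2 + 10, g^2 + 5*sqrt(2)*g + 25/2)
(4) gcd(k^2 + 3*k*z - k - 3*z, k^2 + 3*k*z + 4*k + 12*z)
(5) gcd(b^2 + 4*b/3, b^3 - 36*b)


(1) = gcd((s - 3)*(s - 2), (s - 3)*(s + 1)) = s - 3
(2) = gcd((x - 2)*(x - 6*I)*(x + 7*I), (x - 6*I)*(x + 6*I)*(x + 7*I)) = x^2 + I*x + 42
(3) = g + 5*sqrt(2)/2
(4) = gcd((k - 1)*(k + 3*z), (k + 4)*(k + 3*z)) = k + 3*z
(5) = gcd(b*(b + 4/3), b*(b - 6)*(b + 6)) = b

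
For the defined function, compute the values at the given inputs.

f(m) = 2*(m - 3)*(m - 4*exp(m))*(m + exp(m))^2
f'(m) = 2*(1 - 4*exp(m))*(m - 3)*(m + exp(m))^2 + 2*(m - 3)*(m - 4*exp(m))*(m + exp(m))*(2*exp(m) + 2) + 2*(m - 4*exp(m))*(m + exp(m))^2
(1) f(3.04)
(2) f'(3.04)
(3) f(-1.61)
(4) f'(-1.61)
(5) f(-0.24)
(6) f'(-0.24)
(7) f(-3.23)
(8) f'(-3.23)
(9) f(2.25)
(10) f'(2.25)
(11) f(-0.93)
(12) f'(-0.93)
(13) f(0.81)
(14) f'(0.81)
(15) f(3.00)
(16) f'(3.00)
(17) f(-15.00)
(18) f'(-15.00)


(1) = -3696.25
(2) = -102958.70
(3) = 44.17
(4) = -88.44
(5) = 6.56
(6) = 45.00
(7) = 429.73
(8) = -455.78
(9) = 7378.02
(10) = 10983.59
(11) = 5.65
(12) = -29.58
(13) = 335.09
(14) = 886.12
(15) = 0.00
(16) = -82437.76
(17) = 121500.00
(18) = -31050.00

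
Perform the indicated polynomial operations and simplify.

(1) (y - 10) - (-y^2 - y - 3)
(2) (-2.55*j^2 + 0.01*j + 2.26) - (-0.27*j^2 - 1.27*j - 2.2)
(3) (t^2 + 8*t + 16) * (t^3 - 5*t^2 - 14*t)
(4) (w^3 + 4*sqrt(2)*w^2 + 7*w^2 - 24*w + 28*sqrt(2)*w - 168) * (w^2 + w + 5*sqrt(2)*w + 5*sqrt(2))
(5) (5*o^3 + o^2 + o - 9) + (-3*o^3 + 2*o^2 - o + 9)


(1) = y^2 + 2*y - 7
(2) = -2.28*j^2 + 1.28*j + 4.46
(3) = t^5 + 3*t^4 - 38*t^3 - 192*t^2 - 224*t
(4) = w^5 + 8*w^4 + 9*sqrt(2)*w^4 + 23*w^3 + 72*sqrt(2)*w^3 - 57*sqrt(2)*w^2 + 128*w^2 - 960*sqrt(2)*w + 112*w - 840*sqrt(2)
(5) = 2*o^3 + 3*o^2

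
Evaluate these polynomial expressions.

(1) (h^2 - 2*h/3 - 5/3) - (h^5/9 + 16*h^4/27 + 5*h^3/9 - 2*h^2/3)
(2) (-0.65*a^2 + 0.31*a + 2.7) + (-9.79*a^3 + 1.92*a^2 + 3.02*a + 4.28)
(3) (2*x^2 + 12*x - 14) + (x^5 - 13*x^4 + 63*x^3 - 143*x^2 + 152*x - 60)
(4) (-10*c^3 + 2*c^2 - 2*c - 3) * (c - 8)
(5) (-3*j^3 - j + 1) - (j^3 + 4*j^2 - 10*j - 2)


(1) = -h^5/9 - 16*h^4/27 - 5*h^3/9 + 5*h^2/3 - 2*h/3 - 5/3
(2) = -9.79*a^3 + 1.27*a^2 + 3.33*a + 6.98
(3) = x^5 - 13*x^4 + 63*x^3 - 141*x^2 + 164*x - 74
(4) = -10*c^4 + 82*c^3 - 18*c^2 + 13*c + 24
(5) = -4*j^3 - 4*j^2 + 9*j + 3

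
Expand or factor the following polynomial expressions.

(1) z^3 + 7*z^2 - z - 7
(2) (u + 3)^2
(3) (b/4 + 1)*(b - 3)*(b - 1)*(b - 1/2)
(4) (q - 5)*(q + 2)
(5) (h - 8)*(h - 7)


(1) = (z - 1)*(z + 1)*(z + 7)
(2) = u^2 + 6*u + 9
(3) = b^4/4 - b^3/8 - 13*b^2/4 + 37*b/8 - 3/2
(4) = q^2 - 3*q - 10
(5) = h^2 - 15*h + 56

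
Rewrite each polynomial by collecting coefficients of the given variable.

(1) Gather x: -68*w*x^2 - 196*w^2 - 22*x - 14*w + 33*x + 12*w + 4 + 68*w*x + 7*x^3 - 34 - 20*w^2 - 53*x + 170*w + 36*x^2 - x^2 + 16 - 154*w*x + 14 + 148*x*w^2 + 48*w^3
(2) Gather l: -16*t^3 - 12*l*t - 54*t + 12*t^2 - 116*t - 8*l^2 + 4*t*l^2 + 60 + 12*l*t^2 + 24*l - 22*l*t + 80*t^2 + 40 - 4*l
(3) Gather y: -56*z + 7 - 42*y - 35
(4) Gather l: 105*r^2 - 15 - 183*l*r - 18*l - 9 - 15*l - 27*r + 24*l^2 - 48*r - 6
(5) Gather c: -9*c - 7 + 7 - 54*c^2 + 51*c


(1) = 48*w^3 - 216*w^2 + 168*w + 7*x^3 + x^2*(35 - 68*w) + x*(148*w^2 - 86*w - 42)
(2) = l^2*(4*t - 8) + l*(12*t^2 - 34*t + 20) - 16*t^3 + 92*t^2 - 170*t + 100
(3) = -42*y - 56*z - 28
(4) = 24*l^2 + l*(-183*r - 33) + 105*r^2 - 75*r - 30
(5) = -54*c^2 + 42*c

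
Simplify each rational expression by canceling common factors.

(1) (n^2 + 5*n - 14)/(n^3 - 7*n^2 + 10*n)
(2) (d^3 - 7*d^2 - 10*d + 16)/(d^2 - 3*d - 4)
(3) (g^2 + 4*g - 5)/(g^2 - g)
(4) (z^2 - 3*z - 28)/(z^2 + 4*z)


(1) = (n + 7)/(n^2 - 5*n)
(2) = (d^3 - 7*d^2 - 10*d + 16)/(d^2 - 3*d - 4)
(3) = (g + 5)/g
(4) = (z - 7)/z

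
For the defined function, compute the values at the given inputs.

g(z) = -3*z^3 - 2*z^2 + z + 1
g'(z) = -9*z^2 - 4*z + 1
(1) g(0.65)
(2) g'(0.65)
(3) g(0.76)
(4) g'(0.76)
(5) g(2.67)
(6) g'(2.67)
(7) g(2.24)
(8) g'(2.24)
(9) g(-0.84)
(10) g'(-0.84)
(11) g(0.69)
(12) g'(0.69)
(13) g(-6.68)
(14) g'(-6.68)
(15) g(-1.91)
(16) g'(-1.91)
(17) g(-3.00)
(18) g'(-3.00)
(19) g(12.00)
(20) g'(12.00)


(1) = -0.02
(2) = -5.40
(3) = -0.71
(4) = -7.24
(5) = -67.69
(6) = -73.84
(7) = -40.51
(8) = -53.12
(9) = 0.53
(10) = -1.99
(11) = -0.25
(12) = -6.04
(13) = 799.31
(14) = -373.88
(15) = 12.70
(16) = -24.19
(17) = 61.00
(18) = -68.00
(19) = -5459.00
(20) = -1343.00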